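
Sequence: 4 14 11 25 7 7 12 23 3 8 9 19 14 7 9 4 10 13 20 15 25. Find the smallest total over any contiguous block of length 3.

20

(4, 14, 11) → sum 29
(14, 11, 25) → sum 50
(11, 25, 7) → sum 43
(25, 7, 7) → sum 39
(7, 7, 12) → sum 26
(7, 12, 23) → sum 42
(12, 23, 3) → sum 38
(23, 3, 8) → sum 34
(3, 8, 9) → sum 20
(8, 9, 19) → sum 36
(9, 19, 14) → sum 42
(19, 14, 7) → sum 40
(14, 7, 9) → sum 30
(7, 9, 4) → sum 20
(9, 4, 10) → sum 23
(4, 10, 13) → sum 27
(10, 13, 20) → sum 43
(13, 20, 15) → sum 48
(20, 15, 25) → sum 60
Smallest of these is 20.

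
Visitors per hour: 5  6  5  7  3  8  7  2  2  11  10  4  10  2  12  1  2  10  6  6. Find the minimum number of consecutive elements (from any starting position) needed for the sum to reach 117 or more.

Extend right; whenever the sum reaches 117, record the length and shrink from the left:
add 5: running sum 5 < 117
add 6: running sum 11 < 117
add 5: running sum 16 < 117
add 7: running sum 23 < 117
add 3: running sum 26 < 117
add 8: running sum 34 < 117
add 7: running sum 41 < 117
add 2: running sum 43 < 117
add 2: running sum 45 < 117
add 11: running sum 56 < 117
add 10: running sum 66 < 117
add 4: running sum 70 < 117
add 10: running sum 80 < 117
add 2: running sum 82 < 117
add 12: running sum 94 < 117
add 1: running sum 95 < 117
add 2: running sum 97 < 117
add 10: running sum 107 < 117
add 6: running sum 113 < 117
end 19: [5, 6, 5, 7, 3, 8, 7, 2, 2, 11, 10, 4, 10, 2, 12, 1, 2, 10, 6, 6] sum 119, len 20
Shortest qualifying length: 20.

20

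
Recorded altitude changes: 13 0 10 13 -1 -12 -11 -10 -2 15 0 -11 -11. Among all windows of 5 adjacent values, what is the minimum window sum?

-36

[13, 0, 10, 13, -1] → sum 35
[0, 10, 13, -1, -12] → sum 10
[10, 13, -1, -12, -11] → sum -1
[13, -1, -12, -11, -10] → sum -21
[-1, -12, -11, -10, -2] → sum -36
[-12, -11, -10, -2, 15] → sum -20
[-11, -10, -2, 15, 0] → sum -8
[-10, -2, 15, 0, -11] → sum -8
[-2, 15, 0, -11, -11] → sum -9
Minimum of these is -36.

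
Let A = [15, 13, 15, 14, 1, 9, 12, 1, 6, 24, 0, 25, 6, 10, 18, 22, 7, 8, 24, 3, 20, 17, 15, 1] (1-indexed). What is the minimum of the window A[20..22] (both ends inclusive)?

3

Elements at indices 20..22: 3, 20, 17
min(3, 20, 17) = 3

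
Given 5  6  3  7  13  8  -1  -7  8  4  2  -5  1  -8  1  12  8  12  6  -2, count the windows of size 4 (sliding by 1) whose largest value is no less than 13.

4

(5, 6, 3, 7) → max 7
(6, 3, 7, 13) → max 13  ≥ 13 ✓
(3, 7, 13, 8) → max 13  ≥ 13 ✓
(7, 13, 8, -1) → max 13  ≥ 13 ✓
(13, 8, -1, -7) → max 13  ≥ 13 ✓
(8, -1, -7, 8) → max 8
(-1, -7, 8, 4) → max 8
(-7, 8, 4, 2) → max 8
(8, 4, 2, -5) → max 8
(4, 2, -5, 1) → max 4
(2, -5, 1, -8) → max 2
(-5, 1, -8, 1) → max 1
(1, -8, 1, 12) → max 12
(-8, 1, 12, 8) → max 12
(1, 12, 8, 12) → max 12
(12, 8, 12, 6) → max 12
(8, 12, 6, -2) → max 12
4 windows satisfy the condition.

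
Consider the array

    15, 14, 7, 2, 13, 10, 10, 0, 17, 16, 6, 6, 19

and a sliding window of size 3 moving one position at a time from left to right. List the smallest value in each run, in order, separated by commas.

7, 2, 2, 2, 10, 0, 0, 0, 6, 6, 6

[15, 14, 7] → min 7
[14, 7, 2] → min 2
[7, 2, 13] → min 2
[2, 13, 10] → min 2
[13, 10, 10] → min 10
[10, 10, 0] → min 0
[10, 0, 17] → min 0
[0, 17, 16] → min 0
[17, 16, 6] → min 6
[16, 6, 6] → min 6
[6, 6, 19] → min 6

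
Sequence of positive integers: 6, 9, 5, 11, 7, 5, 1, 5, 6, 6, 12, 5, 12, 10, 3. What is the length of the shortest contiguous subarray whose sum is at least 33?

add 6: running sum 6 < 33
add 9: running sum 15 < 33
add 5: running sum 20 < 33
add 11: running sum 31 < 33
add 7: shortest ending here [6, 9, 5, 11, 7] sum 38, len 5
add 5: shortest ending here [9, 5, 11, 7, 5] sum 37, len 5
add 1: shortest ending here [9, 5, 11, 7, 5, 1] sum 38, len 6
add 5: shortest ending here [5, 11, 7, 5, 1, 5] sum 34, len 6
add 6: shortest ending here [11, 7, 5, 1, 5, 6] sum 35, len 6
add 6: shortest ending here [11, 7, 5, 1, 5, 6, 6] sum 41, len 7
add 12: shortest ending here [5, 1, 5, 6, 6, 12] sum 35, len 6
add 5: shortest ending here [5, 6, 6, 12, 5] sum 34, len 5
add 12: shortest ending here [6, 12, 5, 12] sum 35, len 4
add 10: shortest ending here [12, 5, 12, 10] sum 39, len 4
add 3: shortest ending here [12, 5, 12, 10, 3] sum 42, len 5
Shortest qualifying length: 4.

4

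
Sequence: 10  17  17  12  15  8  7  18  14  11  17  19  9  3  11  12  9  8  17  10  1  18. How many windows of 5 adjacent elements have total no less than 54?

[10, 17, 17, 12, 15] → sum 71  ≥ 54 ✓
[17, 17, 12, 15, 8] → sum 69  ≥ 54 ✓
[17, 12, 15, 8, 7] → sum 59  ≥ 54 ✓
[12, 15, 8, 7, 18] → sum 60  ≥ 54 ✓
[15, 8, 7, 18, 14] → sum 62  ≥ 54 ✓
[8, 7, 18, 14, 11] → sum 58  ≥ 54 ✓
[7, 18, 14, 11, 17] → sum 67  ≥ 54 ✓
[18, 14, 11, 17, 19] → sum 79  ≥ 54 ✓
[14, 11, 17, 19, 9] → sum 70  ≥ 54 ✓
[11, 17, 19, 9, 3] → sum 59  ≥ 54 ✓
[17, 19, 9, 3, 11] → sum 59  ≥ 54 ✓
[19, 9, 3, 11, 12] → sum 54  ≥ 54 ✓
[9, 3, 11, 12, 9] → sum 44
[3, 11, 12, 9, 8] → sum 43
[11, 12, 9, 8, 17] → sum 57  ≥ 54 ✓
[12, 9, 8, 17, 10] → sum 56  ≥ 54 ✓
[9, 8, 17, 10, 1] → sum 45
[8, 17, 10, 1, 18] → sum 54  ≥ 54 ✓
15 windows satisfy the condition.

15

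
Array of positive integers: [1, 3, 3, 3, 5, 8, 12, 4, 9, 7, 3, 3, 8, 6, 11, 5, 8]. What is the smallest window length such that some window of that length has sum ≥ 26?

Extend right; whenever the sum reaches 26, record the length and shrink from the left:
add 1: running sum 1 < 26
add 3: running sum 4 < 26
add 3: running sum 7 < 26
add 3: running sum 10 < 26
add 5: running sum 15 < 26
add 8: running sum 23 < 26
end 6: [3, 5, 8, 12] sum 28, len 4
end 7: [5, 8, 12, 4] sum 29, len 4
end 8: [8, 12, 4, 9] sum 33, len 4
end 9: [12, 4, 9, 7] sum 32, len 4
end 10: [12, 4, 9, 7, 3] sum 35, len 5
end 11: [4, 9, 7, 3, 3] sum 26, len 5
end 12: [9, 7, 3, 3, 8] sum 30, len 5
end 13: [7, 3, 3, 8, 6] sum 27, len 5
end 14: [3, 8, 6, 11] sum 28, len 4
end 15: [8, 6, 11, 5] sum 30, len 4
end 16: [6, 11, 5, 8] sum 30, len 4
Shortest qualifying length: 4.

4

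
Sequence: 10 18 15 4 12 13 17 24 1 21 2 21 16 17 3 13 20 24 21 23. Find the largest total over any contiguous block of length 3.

68

Window sums for each of the 18 positions:
[10, 18, 15] → sum 43
[18, 15, 4] → sum 37
[15, 4, 12] → sum 31
[4, 12, 13] → sum 29
[12, 13, 17] → sum 42
[13, 17, 24] → sum 54
[17, 24, 1] → sum 42
[24, 1, 21] → sum 46
[1, 21, 2] → sum 24
[21, 2, 21] → sum 44
[2, 21, 16] → sum 39
[21, 16, 17] → sum 54
[16, 17, 3] → sum 36
[17, 3, 13] → sum 33
[3, 13, 20] → sum 36
[13, 20, 24] → sum 57
[20, 24, 21] → sum 65
[24, 21, 23] → sum 68
Largest of these is 68.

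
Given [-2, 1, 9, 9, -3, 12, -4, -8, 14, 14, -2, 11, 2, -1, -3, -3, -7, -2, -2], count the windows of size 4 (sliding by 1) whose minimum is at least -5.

[-2, 1, 9, 9] → min -2  ≥ -5 ✓
[1, 9, 9, -3] → min -3  ≥ -5 ✓
[9, 9, -3, 12] → min -3  ≥ -5 ✓
[9, -3, 12, -4] → min -4  ≥ -5 ✓
[-3, 12, -4, -8] → min -8
[12, -4, -8, 14] → min -8
[-4, -8, 14, 14] → min -8
[-8, 14, 14, -2] → min -8
[14, 14, -2, 11] → min -2  ≥ -5 ✓
[14, -2, 11, 2] → min -2  ≥ -5 ✓
[-2, 11, 2, -1] → min -2  ≥ -5 ✓
[11, 2, -1, -3] → min -3  ≥ -5 ✓
[2, -1, -3, -3] → min -3  ≥ -5 ✓
[-1, -3, -3, -7] → min -7
[-3, -3, -7, -2] → min -7
[-3, -7, -2, -2] → min -7
9 windows satisfy the condition.

9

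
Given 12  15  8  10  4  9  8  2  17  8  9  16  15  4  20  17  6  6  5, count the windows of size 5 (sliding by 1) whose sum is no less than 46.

10

[12, 15, 8, 10, 4] → sum 49  ≥ 46 ✓
[15, 8, 10, 4, 9] → sum 46  ≥ 46 ✓
[8, 10, 4, 9, 8] → sum 39
[10, 4, 9, 8, 2] → sum 33
[4, 9, 8, 2, 17] → sum 40
[9, 8, 2, 17, 8] → sum 44
[8, 2, 17, 8, 9] → sum 44
[2, 17, 8, 9, 16] → sum 52  ≥ 46 ✓
[17, 8, 9, 16, 15] → sum 65  ≥ 46 ✓
[8, 9, 16, 15, 4] → sum 52  ≥ 46 ✓
[9, 16, 15, 4, 20] → sum 64  ≥ 46 ✓
[16, 15, 4, 20, 17] → sum 72  ≥ 46 ✓
[15, 4, 20, 17, 6] → sum 62  ≥ 46 ✓
[4, 20, 17, 6, 6] → sum 53  ≥ 46 ✓
[20, 17, 6, 6, 5] → sum 54  ≥ 46 ✓
10 windows satisfy the condition.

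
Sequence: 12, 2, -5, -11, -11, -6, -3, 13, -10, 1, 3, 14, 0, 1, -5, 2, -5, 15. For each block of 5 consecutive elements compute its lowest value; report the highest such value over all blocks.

Each size-5 window and its min:
[12, 2, -5, -11, -11] → min -11
[2, -5, -11, -11, -6] → min -11
[-5, -11, -11, -6, -3] → min -11
[-11, -11, -6, -3, 13] → min -11
[-11, -6, -3, 13, -10] → min -11
[-6, -3, 13, -10, 1] → min -10
[-3, 13, -10, 1, 3] → min -10
[13, -10, 1, 3, 14] → min -10
[-10, 1, 3, 14, 0] → min -10
[1, 3, 14, 0, 1] → min 0
[3, 14, 0, 1, -5] → min -5
[14, 0, 1, -5, 2] → min -5
[0, 1, -5, 2, -5] → min -5
[1, -5, 2, -5, 15] → min -5
Highest of these is 0.

0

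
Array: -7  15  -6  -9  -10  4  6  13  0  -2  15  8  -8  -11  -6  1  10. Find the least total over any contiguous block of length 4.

[-7, 15, -6, -9] → sum -7
[15, -6, -9, -10] → sum -10
[-6, -9, -10, 4] → sum -21
[-9, -10, 4, 6] → sum -9
[-10, 4, 6, 13] → sum 13
[4, 6, 13, 0] → sum 23
[6, 13, 0, -2] → sum 17
[13, 0, -2, 15] → sum 26
[0, -2, 15, 8] → sum 21
[-2, 15, 8, -8] → sum 13
[15, 8, -8, -11] → sum 4
[8, -8, -11, -6] → sum -17
[-8, -11, -6, 1] → sum -24
[-11, -6, 1, 10] → sum -6
Least of these is -24.

-24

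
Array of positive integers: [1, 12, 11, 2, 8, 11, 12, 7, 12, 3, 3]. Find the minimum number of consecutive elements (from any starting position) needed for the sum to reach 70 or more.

add 1: running sum 1 < 70
add 12: running sum 13 < 70
add 11: running sum 24 < 70
add 2: running sum 26 < 70
add 8: running sum 34 < 70
add 11: running sum 45 < 70
add 12: running sum 57 < 70
add 7: running sum 64 < 70
add 12: shortest ending here [12, 11, 2, 8, 11, 12, 7, 12] sum 75, len 8
add 3: shortest ending here [12, 11, 2, 8, 11, 12, 7, 12, 3] sum 78, len 9
add 3: shortest ending here [12, 11, 2, 8, 11, 12, 7, 12, 3, 3] sum 81, len 10
Shortest qualifying length: 8.

8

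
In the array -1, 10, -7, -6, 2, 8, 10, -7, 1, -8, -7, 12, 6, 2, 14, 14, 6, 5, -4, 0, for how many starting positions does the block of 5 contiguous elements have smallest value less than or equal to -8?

5

(-1, 10, -7, -6, 2) → min -7
(10, -7, -6, 2, 8) → min -7
(-7, -6, 2, 8, 10) → min -7
(-6, 2, 8, 10, -7) → min -7
(2, 8, 10, -7, 1) → min -7
(8, 10, -7, 1, -8) → min -8  ≤ -8 ✓
(10, -7, 1, -8, -7) → min -8  ≤ -8 ✓
(-7, 1, -8, -7, 12) → min -8  ≤ -8 ✓
(1, -8, -7, 12, 6) → min -8  ≤ -8 ✓
(-8, -7, 12, 6, 2) → min -8  ≤ -8 ✓
(-7, 12, 6, 2, 14) → min -7
(12, 6, 2, 14, 14) → min 2
(6, 2, 14, 14, 6) → min 2
(2, 14, 14, 6, 5) → min 2
(14, 14, 6, 5, -4) → min -4
(14, 6, 5, -4, 0) → min -4
5 windows satisfy the condition.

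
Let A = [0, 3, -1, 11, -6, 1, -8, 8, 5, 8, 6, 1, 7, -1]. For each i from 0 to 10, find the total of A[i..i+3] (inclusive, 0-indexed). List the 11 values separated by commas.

13, 7, 5, -2, -5, 6, 13, 27, 20, 22, 13

(0, 3, -1, 11) → sum 13
(3, -1, 11, -6) → sum 7
(-1, 11, -6, 1) → sum 5
(11, -6, 1, -8) → sum -2
(-6, 1, -8, 8) → sum -5
(1, -8, 8, 5) → sum 6
(-8, 8, 5, 8) → sum 13
(8, 5, 8, 6) → sum 27
(5, 8, 6, 1) → sum 20
(8, 6, 1, 7) → sum 22
(6, 1, 7, -1) → sum 13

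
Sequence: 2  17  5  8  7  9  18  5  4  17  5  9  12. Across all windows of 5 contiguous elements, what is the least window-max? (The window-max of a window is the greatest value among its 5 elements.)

[2, 17, 5, 8, 7] → max 17
[17, 5, 8, 7, 9] → max 17
[5, 8, 7, 9, 18] → max 18
[8, 7, 9, 18, 5] → max 18
[7, 9, 18, 5, 4] → max 18
[9, 18, 5, 4, 17] → max 18
[18, 5, 4, 17, 5] → max 18
[5, 4, 17, 5, 9] → max 17
[4, 17, 5, 9, 12] → max 17
Least of these is 17.

17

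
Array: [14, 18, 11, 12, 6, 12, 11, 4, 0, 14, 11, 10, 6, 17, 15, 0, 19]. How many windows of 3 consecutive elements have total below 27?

[14, 18, 11] → sum 43
[18, 11, 12] → sum 41
[11, 12, 6] → sum 29
[12, 6, 12] → sum 30
[6, 12, 11] → sum 29
[12, 11, 4] → sum 27
[11, 4, 0] → sum 15  < 27 ✓
[4, 0, 14] → sum 18  < 27 ✓
[0, 14, 11] → sum 25  < 27 ✓
[14, 11, 10] → sum 35
[11, 10, 6] → sum 27
[10, 6, 17] → sum 33
[6, 17, 15] → sum 38
[17, 15, 0] → sum 32
[15, 0, 19] → sum 34
3 windows satisfy the condition.

3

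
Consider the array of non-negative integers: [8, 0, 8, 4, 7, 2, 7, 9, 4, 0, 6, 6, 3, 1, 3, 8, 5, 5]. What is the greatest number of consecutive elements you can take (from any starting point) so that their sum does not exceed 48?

add 8: [8] sum 8, len 1
add 0: [8, 0] sum 8, len 2
add 8: [8, 0, 8] sum 16, len 3
add 4: [8, 0, 8, 4] sum 20, len 4
add 7: [8, 0, 8, 4, 7] sum 27, len 5
add 2: [8, 0, 8, 4, 7, 2] sum 29, len 6
add 7: [8, 0, 8, 4, 7, 2, 7] sum 36, len 7
add 9: [8, 0, 8, 4, 7, 2, 7, 9] sum 45, len 8
add 4: [0, 8, 4, 7, 2, 7, 9, 4] sum 41, len 8
add 0: [0, 8, 4, 7, 2, 7, 9, 4, 0] sum 41, len 9
add 6: [0, 8, 4, 7, 2, 7, 9, 4, 0, 6] sum 47, len 10
add 6: [4, 7, 2, 7, 9, 4, 0, 6, 6] sum 45, len 9
add 3: [4, 7, 2, 7, 9, 4, 0, 6, 6, 3] sum 48, len 10
add 1: [7, 2, 7, 9, 4, 0, 6, 6, 3, 1] sum 45, len 10
add 3: [7, 2, 7, 9, 4, 0, 6, 6, 3, 1, 3] sum 48, len 11
add 8: [7, 9, 4, 0, 6, 6, 3, 1, 3, 8] sum 47, len 10
add 5: [9, 4, 0, 6, 6, 3, 1, 3, 8, 5] sum 45, len 10
add 5: [4, 0, 6, 6, 3, 1, 3, 8, 5, 5] sum 41, len 10
Longest length seen: 11.

11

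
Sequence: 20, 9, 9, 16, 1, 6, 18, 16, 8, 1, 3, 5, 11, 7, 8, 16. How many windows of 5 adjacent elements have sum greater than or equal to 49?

5

[20, 9, 9, 16, 1] → sum 55  ≥ 49 ✓
[9, 9, 16, 1, 6] → sum 41
[9, 16, 1, 6, 18] → sum 50  ≥ 49 ✓
[16, 1, 6, 18, 16] → sum 57  ≥ 49 ✓
[1, 6, 18, 16, 8] → sum 49  ≥ 49 ✓
[6, 18, 16, 8, 1] → sum 49  ≥ 49 ✓
[18, 16, 8, 1, 3] → sum 46
[16, 8, 1, 3, 5] → sum 33
[8, 1, 3, 5, 11] → sum 28
[1, 3, 5, 11, 7] → sum 27
[3, 5, 11, 7, 8] → sum 34
[5, 11, 7, 8, 16] → sum 47
5 windows satisfy the condition.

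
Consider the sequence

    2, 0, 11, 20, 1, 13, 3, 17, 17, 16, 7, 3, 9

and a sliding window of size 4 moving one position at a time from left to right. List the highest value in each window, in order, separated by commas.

Sliding a size-4 window across the 13 values:
2 0 11 20 → max 20
0 11 20 1 → max 20
11 20 1 13 → max 20
20 1 13 3 → max 20
1 13 3 17 → max 17
13 3 17 17 → max 17
3 17 17 16 → max 17
17 17 16 7 → max 17
17 16 7 3 → max 17
16 7 3 9 → max 16

20, 20, 20, 20, 17, 17, 17, 17, 17, 16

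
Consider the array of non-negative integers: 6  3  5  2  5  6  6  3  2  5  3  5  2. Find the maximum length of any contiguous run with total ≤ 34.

→ 6: sum 6, len 1
→ 3: sum 9, len 2
→ 5: sum 14, len 3
→ 2: sum 16, len 4
→ 5: sum 21, len 5
→ 6: sum 27, len 6
→ 6: sum 33, len 7
→ 3 (dropped 6): sum 30, len 7
→ 2: sum 32, len 8
→ 5 (dropped 3): sum 34, len 8
→ 3 (dropped 5): sum 32, len 8
→ 5 (dropped 2, 5): sum 30, len 7
→ 2: sum 32, len 8
Longest length seen: 8.

8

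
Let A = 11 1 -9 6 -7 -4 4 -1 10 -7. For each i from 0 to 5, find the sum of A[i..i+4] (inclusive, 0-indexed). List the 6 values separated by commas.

11 1 -9 6 -7 → sum 2
1 -9 6 -7 -4 → sum -13
-9 6 -7 -4 4 → sum -10
6 -7 -4 4 -1 → sum -2
-7 -4 4 -1 10 → sum 2
-4 4 -1 10 -7 → sum 2

2, -13, -10, -2, 2, 2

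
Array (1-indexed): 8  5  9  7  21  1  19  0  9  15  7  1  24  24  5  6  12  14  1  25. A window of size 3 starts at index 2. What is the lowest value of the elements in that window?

Elements at indices 2..4: 5, 9, 7
min(5, 9, 7) = 5

5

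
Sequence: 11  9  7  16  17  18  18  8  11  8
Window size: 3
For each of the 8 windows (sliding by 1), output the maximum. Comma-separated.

[11, 9, 7] → max 11
[9, 7, 16] → max 16
[7, 16, 17] → max 17
[16, 17, 18] → max 18
[17, 18, 18] → max 18
[18, 18, 8] → max 18
[18, 8, 11] → max 18
[8, 11, 8] → max 11

11, 16, 17, 18, 18, 18, 18, 11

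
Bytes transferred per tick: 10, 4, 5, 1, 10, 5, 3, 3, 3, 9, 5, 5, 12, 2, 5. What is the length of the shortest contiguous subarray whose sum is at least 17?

add 10: running sum 10 < 17
add 4: running sum 14 < 17
end 2: [10, 4, 5] sum 19, len 3
end 3: [10, 4, 5, 1] sum 20, len 4
end 4: [4, 5, 1, 10] sum 20, len 4
end 5: [5, 1, 10, 5] sum 21, len 4
end 6: [10, 5, 3] sum 18, len 3
end 7: [10, 5, 3, 3] sum 21, len 4
end 8: [10, 5, 3, 3, 3] sum 24, len 5
end 9: [3, 3, 3, 9] sum 18, len 4
end 10: [3, 9, 5] sum 17, len 3
end 11: [9, 5, 5] sum 19, len 3
end 12: [5, 12] sum 17, len 2
end 13: [5, 12, 2] sum 19, len 3
end 14: [12, 2, 5] sum 19, len 3
Shortest qualifying length: 2.

2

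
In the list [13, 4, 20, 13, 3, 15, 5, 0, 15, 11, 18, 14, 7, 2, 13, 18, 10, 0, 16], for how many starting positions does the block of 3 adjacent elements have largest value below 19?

14

(13, 4, 20) → max 20
(4, 20, 13) → max 20
(20, 13, 3) → max 20
(13, 3, 15) → max 15  < 19 ✓
(3, 15, 5) → max 15  < 19 ✓
(15, 5, 0) → max 15  < 19 ✓
(5, 0, 15) → max 15  < 19 ✓
(0, 15, 11) → max 15  < 19 ✓
(15, 11, 18) → max 18  < 19 ✓
(11, 18, 14) → max 18  < 19 ✓
(18, 14, 7) → max 18  < 19 ✓
(14, 7, 2) → max 14  < 19 ✓
(7, 2, 13) → max 13  < 19 ✓
(2, 13, 18) → max 18  < 19 ✓
(13, 18, 10) → max 18  < 19 ✓
(18, 10, 0) → max 18  < 19 ✓
(10, 0, 16) → max 16  < 19 ✓
14 windows satisfy the condition.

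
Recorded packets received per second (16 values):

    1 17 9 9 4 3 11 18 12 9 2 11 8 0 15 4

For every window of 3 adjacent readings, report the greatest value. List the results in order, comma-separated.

17, 17, 9, 9, 11, 18, 18, 18, 12, 11, 11, 11, 15, 15

Sliding a size-3 window across the 16 values:
1 17 9 → max 17
17 9 9 → max 17
9 9 4 → max 9
9 4 3 → max 9
4 3 11 → max 11
3 11 18 → max 18
11 18 12 → max 18
18 12 9 → max 18
12 9 2 → max 12
9 2 11 → max 11
2 11 8 → max 11
11 8 0 → max 11
8 0 15 → max 15
0 15 4 → max 15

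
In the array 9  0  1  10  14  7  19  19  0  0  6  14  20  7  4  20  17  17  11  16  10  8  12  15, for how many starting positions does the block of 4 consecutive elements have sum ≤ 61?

[9, 0, 1, 10] → sum 20  ≤ 61 ✓
[0, 1, 10, 14] → sum 25  ≤ 61 ✓
[1, 10, 14, 7] → sum 32  ≤ 61 ✓
[10, 14, 7, 19] → sum 50  ≤ 61 ✓
[14, 7, 19, 19] → sum 59  ≤ 61 ✓
[7, 19, 19, 0] → sum 45  ≤ 61 ✓
[19, 19, 0, 0] → sum 38  ≤ 61 ✓
[19, 0, 0, 6] → sum 25  ≤ 61 ✓
[0, 0, 6, 14] → sum 20  ≤ 61 ✓
[0, 6, 14, 20] → sum 40  ≤ 61 ✓
[6, 14, 20, 7] → sum 47  ≤ 61 ✓
[14, 20, 7, 4] → sum 45  ≤ 61 ✓
[20, 7, 4, 20] → sum 51  ≤ 61 ✓
[7, 4, 20, 17] → sum 48  ≤ 61 ✓
[4, 20, 17, 17] → sum 58  ≤ 61 ✓
[20, 17, 17, 11] → sum 65
[17, 17, 11, 16] → sum 61  ≤ 61 ✓
[17, 11, 16, 10] → sum 54  ≤ 61 ✓
[11, 16, 10, 8] → sum 45  ≤ 61 ✓
[16, 10, 8, 12] → sum 46  ≤ 61 ✓
[10, 8, 12, 15] → sum 45  ≤ 61 ✓
20 windows satisfy the condition.

20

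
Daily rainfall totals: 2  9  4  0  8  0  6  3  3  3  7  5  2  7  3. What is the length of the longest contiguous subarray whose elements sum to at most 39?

→ 2: sum 2, len 1
→ 9: sum 11, len 2
→ 4: sum 15, len 3
→ 0: sum 15, len 4
→ 8: sum 23, len 5
→ 0: sum 23, len 6
→ 6: sum 29, len 7
→ 3: sum 32, len 8
→ 3: sum 35, len 9
→ 3: sum 38, len 10
→ 7 (dropped 2, 9): sum 34, len 9
→ 5: sum 39, len 10
→ 2 (dropped 4): sum 37, len 10
→ 7 (dropped 0, 8): sum 36, len 9
→ 3: sum 39, len 10
Longest length seen: 10.

10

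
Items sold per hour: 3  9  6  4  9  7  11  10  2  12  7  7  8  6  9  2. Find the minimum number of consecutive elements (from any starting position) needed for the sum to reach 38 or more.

add 3: running sum 3 < 38
add 9: running sum 12 < 38
add 6: running sum 18 < 38
add 4: running sum 22 < 38
add 9: running sum 31 < 38
end 5: [3, 9, 6, 4, 9, 7] sum 38, len 6
end 6: [9, 6, 4, 9, 7, 11] sum 46, len 6
end 7: [4, 9, 7, 11, 10] sum 41, len 5
end 8: [9, 7, 11, 10, 2] sum 39, len 5
end 9: [7, 11, 10, 2, 12] sum 42, len 5
end 10: [11, 10, 2, 12, 7] sum 42, len 5
end 11: [10, 2, 12, 7, 7] sum 38, len 5
end 12: [10, 2, 12, 7, 7, 8] sum 46, len 6
end 13: [12, 7, 7, 8, 6] sum 40, len 5
end 14: [12, 7, 7, 8, 6, 9] sum 49, len 6
end 15: [7, 7, 8, 6, 9, 2] sum 39, len 6
Shortest qualifying length: 5.

5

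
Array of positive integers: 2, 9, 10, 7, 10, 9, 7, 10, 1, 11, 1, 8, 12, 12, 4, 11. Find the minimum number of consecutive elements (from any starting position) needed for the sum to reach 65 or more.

add 2: running sum 2 < 65
add 9: running sum 11 < 65
add 10: running sum 21 < 65
add 7: running sum 28 < 65
add 10: running sum 38 < 65
add 9: running sum 47 < 65
add 7: running sum 54 < 65
add 10: running sum 64 < 65
end 8: [2, 9, 10, 7, 10, 9, 7, 10, 1] sum 65, len 9
end 9: [10, 7, 10, 9, 7, 10, 1, 11] sum 65, len 8
end 10: [10, 7, 10, 9, 7, 10, 1, 11, 1] sum 66, len 9
end 11: [10, 7, 10, 9, 7, 10, 1, 11, 1, 8] sum 74, len 10
end 12: [10, 9, 7, 10, 1, 11, 1, 8, 12] sum 69, len 9
end 13: [9, 7, 10, 1, 11, 1, 8, 12, 12] sum 71, len 9
end 14: [7, 10, 1, 11, 1, 8, 12, 12, 4] sum 66, len 9
end 15: [10, 1, 11, 1, 8, 12, 12, 4, 11] sum 70, len 9
Shortest qualifying length: 8.

8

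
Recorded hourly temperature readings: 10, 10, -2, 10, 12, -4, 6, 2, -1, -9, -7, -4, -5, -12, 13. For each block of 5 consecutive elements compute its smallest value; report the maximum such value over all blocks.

-2

Window mins for each of the 11 positions:
10 10 -2 10 12 → min -2
10 -2 10 12 -4 → min -4
-2 10 12 -4 6 → min -4
10 12 -4 6 2 → min -4
12 -4 6 2 -1 → min -4
-4 6 2 -1 -9 → min -9
6 2 -1 -9 -7 → min -9
2 -1 -9 -7 -4 → min -9
-1 -9 -7 -4 -5 → min -9
-9 -7 -4 -5 -12 → min -12
-7 -4 -5 -12 13 → min -12
Maximum of these is -2.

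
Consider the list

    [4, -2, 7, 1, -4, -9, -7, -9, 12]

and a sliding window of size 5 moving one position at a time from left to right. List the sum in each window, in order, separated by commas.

6, -7, -12, -28, -17

Sliding a size-5 window across the 9 values:
4 -2 7 1 -4 → sum 6
-2 7 1 -4 -9 → sum -7
7 1 -4 -9 -7 → sum -12
1 -4 -9 -7 -9 → sum -28
-4 -9 -7 -9 12 → sum -17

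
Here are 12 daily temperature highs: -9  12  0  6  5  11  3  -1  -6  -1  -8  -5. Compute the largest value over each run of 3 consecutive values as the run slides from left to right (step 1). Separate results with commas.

12, 12, 6, 11, 11, 11, 3, -1, -1, -1

[-9, 12, 0] → max 12
[12, 0, 6] → max 12
[0, 6, 5] → max 6
[6, 5, 11] → max 11
[5, 11, 3] → max 11
[11, 3, -1] → max 11
[3, -1, -6] → max 3
[-1, -6, -1] → max -1
[-6, -1, -8] → max -1
[-1, -8, -5] → max -1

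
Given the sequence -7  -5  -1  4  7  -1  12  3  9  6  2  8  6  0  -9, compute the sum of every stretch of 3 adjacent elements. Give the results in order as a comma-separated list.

(-7, -5, -1) → sum -13
(-5, -1, 4) → sum -2
(-1, 4, 7) → sum 10
(4, 7, -1) → sum 10
(7, -1, 12) → sum 18
(-1, 12, 3) → sum 14
(12, 3, 9) → sum 24
(3, 9, 6) → sum 18
(9, 6, 2) → sum 17
(6, 2, 8) → sum 16
(2, 8, 6) → sum 16
(8, 6, 0) → sum 14
(6, 0, -9) → sum -3

-13, -2, 10, 10, 18, 14, 24, 18, 17, 16, 16, 14, -3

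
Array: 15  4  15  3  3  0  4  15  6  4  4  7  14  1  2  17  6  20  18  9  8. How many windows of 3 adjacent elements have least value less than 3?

15 4 15 → min 4
4 15 3 → min 3
15 3 3 → min 3
3 3 0 → min 0  < 3 ✓
3 0 4 → min 0  < 3 ✓
0 4 15 → min 0  < 3 ✓
4 15 6 → min 4
15 6 4 → min 4
6 4 4 → min 4
4 4 7 → min 4
4 7 14 → min 4
7 14 1 → min 1  < 3 ✓
14 1 2 → min 1  < 3 ✓
1 2 17 → min 1  < 3 ✓
2 17 6 → min 2  < 3 ✓
17 6 20 → min 6
6 20 18 → min 6
20 18 9 → min 9
18 9 8 → min 8
7 windows satisfy the condition.

7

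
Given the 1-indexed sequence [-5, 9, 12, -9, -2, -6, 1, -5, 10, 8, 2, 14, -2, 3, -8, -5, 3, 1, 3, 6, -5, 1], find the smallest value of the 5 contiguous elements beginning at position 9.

Elements at indices 9..13: 10, 8, 2, 14, -2
min(10, 8, 2, 14, -2) = -2

-2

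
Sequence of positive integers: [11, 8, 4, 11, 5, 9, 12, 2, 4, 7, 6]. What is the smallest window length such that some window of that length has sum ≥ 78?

Extend right; whenever the sum reaches 78, record the length and shrink from the left:
add 11: running sum 11 < 78
add 8: running sum 19 < 78
add 4: running sum 23 < 78
add 11: running sum 34 < 78
add 5: running sum 39 < 78
add 9: running sum 48 < 78
add 12: running sum 60 < 78
add 2: running sum 62 < 78
add 4: running sum 66 < 78
add 7: running sum 73 < 78
end 10: [11, 8, 4, 11, 5, 9, 12, 2, 4, 7, 6] sum 79, len 11
Shortest qualifying length: 11.

11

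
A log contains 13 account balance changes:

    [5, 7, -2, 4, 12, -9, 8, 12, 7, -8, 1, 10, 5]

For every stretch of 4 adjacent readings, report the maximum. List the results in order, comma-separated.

7, 12, 12, 12, 12, 12, 12, 12, 10, 10

Sliding a size-4 window across the 13 values:
[5, 7, -2, 4] → max 7
[7, -2, 4, 12] → max 12
[-2, 4, 12, -9] → max 12
[4, 12, -9, 8] → max 12
[12, -9, 8, 12] → max 12
[-9, 8, 12, 7] → max 12
[8, 12, 7, -8] → max 12
[12, 7, -8, 1] → max 12
[7, -8, 1, 10] → max 10
[-8, 1, 10, 5] → max 10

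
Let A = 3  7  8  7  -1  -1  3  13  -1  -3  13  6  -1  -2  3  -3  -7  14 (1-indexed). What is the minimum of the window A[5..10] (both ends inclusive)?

-3

Elements at indices 5..10: -1, -1, 3, 13, -1, -3
min(-1, -1, 3, 13, -1, -3) = -3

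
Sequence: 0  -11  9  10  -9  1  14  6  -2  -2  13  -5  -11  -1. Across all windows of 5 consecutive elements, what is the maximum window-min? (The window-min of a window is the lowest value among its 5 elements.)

-2

Each size-5 window and its min:
[0, -11, 9, 10, -9] → min -11
[-11, 9, 10, -9, 1] → min -11
[9, 10, -9, 1, 14] → min -9
[10, -9, 1, 14, 6] → min -9
[-9, 1, 14, 6, -2] → min -9
[1, 14, 6, -2, -2] → min -2
[14, 6, -2, -2, 13] → min -2
[6, -2, -2, 13, -5] → min -5
[-2, -2, 13, -5, -11] → min -11
[-2, 13, -5, -11, -1] → min -11
Maximum of these is -2.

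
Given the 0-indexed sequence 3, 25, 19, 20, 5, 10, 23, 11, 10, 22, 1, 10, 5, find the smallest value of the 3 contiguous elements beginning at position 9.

Elements at indices 9..11: 22, 1, 10
min(22, 1, 10) = 1

1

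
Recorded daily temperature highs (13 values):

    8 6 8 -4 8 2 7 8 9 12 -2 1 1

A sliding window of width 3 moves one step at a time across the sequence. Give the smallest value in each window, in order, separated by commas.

8 6 8 → min 6
6 8 -4 → min -4
8 -4 8 → min -4
-4 8 2 → min -4
8 2 7 → min 2
2 7 8 → min 2
7 8 9 → min 7
8 9 12 → min 8
9 12 -2 → min -2
12 -2 1 → min -2
-2 1 1 → min -2

6, -4, -4, -4, 2, 2, 7, 8, -2, -2, -2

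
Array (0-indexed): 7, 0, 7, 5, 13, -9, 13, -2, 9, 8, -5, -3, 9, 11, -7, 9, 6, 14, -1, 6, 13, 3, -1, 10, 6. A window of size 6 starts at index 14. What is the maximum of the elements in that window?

Elements at indices 14..19: -7, 9, 6, 14, -1, 6
max(-7, 9, 6, 14, -1, 6) = 14

14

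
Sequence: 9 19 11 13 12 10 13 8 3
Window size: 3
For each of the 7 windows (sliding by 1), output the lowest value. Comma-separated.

Sliding a size-3 window across the 9 values:
(9, 19, 11) → min 9
(19, 11, 13) → min 11
(11, 13, 12) → min 11
(13, 12, 10) → min 10
(12, 10, 13) → min 10
(10, 13, 8) → min 8
(13, 8, 3) → min 3

9, 11, 11, 10, 10, 8, 3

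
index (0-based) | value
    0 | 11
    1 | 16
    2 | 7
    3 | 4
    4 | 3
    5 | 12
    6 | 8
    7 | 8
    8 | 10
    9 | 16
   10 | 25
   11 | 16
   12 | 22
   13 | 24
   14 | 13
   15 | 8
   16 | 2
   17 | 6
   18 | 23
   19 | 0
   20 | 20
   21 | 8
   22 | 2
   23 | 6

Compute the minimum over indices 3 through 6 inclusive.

3

Elements at indices 3..6: 4, 3, 12, 8
min(4, 3, 12, 8) = 3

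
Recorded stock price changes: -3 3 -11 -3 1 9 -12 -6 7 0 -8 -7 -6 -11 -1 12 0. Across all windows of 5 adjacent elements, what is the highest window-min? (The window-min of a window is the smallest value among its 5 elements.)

-8

(-3, 3, -11, -3, 1) → min -11
(3, -11, -3, 1, 9) → min -11
(-11, -3, 1, 9, -12) → min -12
(-3, 1, 9, -12, -6) → min -12
(1, 9, -12, -6, 7) → min -12
(9, -12, -6, 7, 0) → min -12
(-12, -6, 7, 0, -8) → min -12
(-6, 7, 0, -8, -7) → min -8
(7, 0, -8, -7, -6) → min -8
(0, -8, -7, -6, -11) → min -11
(-8, -7, -6, -11, -1) → min -11
(-7, -6, -11, -1, 12) → min -11
(-6, -11, -1, 12, 0) → min -11
Highest of these is -8.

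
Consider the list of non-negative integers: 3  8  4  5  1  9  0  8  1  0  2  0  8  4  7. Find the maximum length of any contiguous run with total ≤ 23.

Extend to the right; shrink from the left whenever the sum exceeds 23:
add 3: [3] sum 3, len 1
add 8: [3, 8] sum 11, len 2
add 4: [3, 8, 4] sum 15, len 3
add 5: [3, 8, 4, 5] sum 20, len 4
add 1: [3, 8, 4, 5, 1] sum 21, len 5
add 9: [4, 5, 1, 9] sum 19, len 4
add 0: [4, 5, 1, 9, 0] sum 19, len 5
add 8: [5, 1, 9, 0, 8] sum 23, len 5
add 1: [1, 9, 0, 8, 1] sum 19, len 5
add 0: [1, 9, 0, 8, 1, 0] sum 19, len 6
add 2: [1, 9, 0, 8, 1, 0, 2] sum 21, len 7
add 0: [1, 9, 0, 8, 1, 0, 2, 0] sum 21, len 8
add 8: [0, 8, 1, 0, 2, 0, 8] sum 19, len 7
add 4: [0, 8, 1, 0, 2, 0, 8, 4] sum 23, len 8
add 7: [1, 0, 2, 0, 8, 4, 7] sum 22, len 7
Longest length seen: 8.

8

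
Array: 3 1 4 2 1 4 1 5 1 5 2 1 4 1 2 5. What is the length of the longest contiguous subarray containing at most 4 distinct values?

[3] 1 distinct, len 1
[3, 1] 2 distinct, len 2
[3, 1, 4] 3 distinct, len 3
[3, 1, 4, 2] 4 distinct, len 4
[3, 1, 4, 2, 1] 4 distinct, len 5
[3, 1, 4, 2, 1, 4] 4 distinct, len 6
[3, 1, 4, 2, 1, 4, 1] 4 distinct, len 7
[1, 4, 2, 1, 4, 1, 5] 4 distinct, len 7
[1, 4, 2, 1, 4, 1, 5, 1] 4 distinct, len 8
[1, 4, 2, 1, 4, 1, 5, 1, 5] 4 distinct, len 9
[1, 4, 2, 1, 4, 1, 5, 1, 5, 2] 4 distinct, len 10
[1, 4, 2, 1, 4, 1, 5, 1, 5, 2, 1] 4 distinct, len 11
[1, 4, 2, 1, 4, 1, 5, 1, 5, 2, 1, 4] 4 distinct, len 12
[1, 4, 2, 1, 4, 1, 5, 1, 5, 2, 1, 4, 1] 4 distinct, len 13
[1, 4, 2, 1, 4, 1, 5, 1, 5, 2, 1, 4, 1, 2] 4 distinct, len 14
[1, 4, 2, 1, 4, 1, 5, 1, 5, 2, 1, 4, 1, 2, 5] 4 distinct, len 15
Longest length with ≤4 distinct: 15.

15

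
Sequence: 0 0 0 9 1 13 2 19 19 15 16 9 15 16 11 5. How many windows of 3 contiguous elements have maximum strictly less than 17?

(0, 0, 0) → max 0  < 17 ✓
(0, 0, 9) → max 9  < 17 ✓
(0, 9, 1) → max 9  < 17 ✓
(9, 1, 13) → max 13  < 17 ✓
(1, 13, 2) → max 13  < 17 ✓
(13, 2, 19) → max 19
(2, 19, 19) → max 19
(19, 19, 15) → max 19
(19, 15, 16) → max 19
(15, 16, 9) → max 16  < 17 ✓
(16, 9, 15) → max 16  < 17 ✓
(9, 15, 16) → max 16  < 17 ✓
(15, 16, 11) → max 16  < 17 ✓
(16, 11, 5) → max 16  < 17 ✓
10 windows satisfy the condition.

10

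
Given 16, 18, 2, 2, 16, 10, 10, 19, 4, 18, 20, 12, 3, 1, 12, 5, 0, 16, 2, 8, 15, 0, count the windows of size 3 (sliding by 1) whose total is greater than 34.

7

16 18 2 → sum 36  > 34 ✓
18 2 2 → sum 22
2 2 16 → sum 20
2 16 10 → sum 28
16 10 10 → sum 36  > 34 ✓
10 10 19 → sum 39  > 34 ✓
10 19 4 → sum 33
19 4 18 → sum 41  > 34 ✓
4 18 20 → sum 42  > 34 ✓
18 20 12 → sum 50  > 34 ✓
20 12 3 → sum 35  > 34 ✓
12 3 1 → sum 16
3 1 12 → sum 16
1 12 5 → sum 18
12 5 0 → sum 17
5 0 16 → sum 21
0 16 2 → sum 18
16 2 8 → sum 26
2 8 15 → sum 25
8 15 0 → sum 23
7 windows satisfy the condition.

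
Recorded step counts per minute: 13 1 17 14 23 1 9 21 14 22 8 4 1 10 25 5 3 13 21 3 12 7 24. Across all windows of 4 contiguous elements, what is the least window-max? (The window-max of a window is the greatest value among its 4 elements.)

[13, 1, 17, 14] → max 17
[1, 17, 14, 23] → max 23
[17, 14, 23, 1] → max 23
[14, 23, 1, 9] → max 23
[23, 1, 9, 21] → max 23
[1, 9, 21, 14] → max 21
[9, 21, 14, 22] → max 22
[21, 14, 22, 8] → max 22
[14, 22, 8, 4] → max 22
[22, 8, 4, 1] → max 22
[8, 4, 1, 10] → max 10
[4, 1, 10, 25] → max 25
[1, 10, 25, 5] → max 25
[10, 25, 5, 3] → max 25
[25, 5, 3, 13] → max 25
[5, 3, 13, 21] → max 21
[3, 13, 21, 3] → max 21
[13, 21, 3, 12] → max 21
[21, 3, 12, 7] → max 21
[3, 12, 7, 24] → max 24
Least of these is 10.

10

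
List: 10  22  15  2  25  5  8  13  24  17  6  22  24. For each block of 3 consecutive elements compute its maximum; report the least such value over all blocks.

13

[10, 22, 15] → max 22
[22, 15, 2] → max 22
[15, 2, 25] → max 25
[2, 25, 5] → max 25
[25, 5, 8] → max 25
[5, 8, 13] → max 13
[8, 13, 24] → max 24
[13, 24, 17] → max 24
[24, 17, 6] → max 24
[17, 6, 22] → max 22
[6, 22, 24] → max 24
Least of these is 13.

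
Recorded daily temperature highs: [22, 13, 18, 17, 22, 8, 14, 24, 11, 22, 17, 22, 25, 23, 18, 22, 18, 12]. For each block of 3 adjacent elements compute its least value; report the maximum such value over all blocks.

22

22 13 18 → min 13
13 18 17 → min 13
18 17 22 → min 17
17 22 8 → min 8
22 8 14 → min 8
8 14 24 → min 8
14 24 11 → min 11
24 11 22 → min 11
11 22 17 → min 11
22 17 22 → min 17
17 22 25 → min 17
22 25 23 → min 22
25 23 18 → min 18
23 18 22 → min 18
18 22 18 → min 18
22 18 12 → min 12
Maximum of these is 22.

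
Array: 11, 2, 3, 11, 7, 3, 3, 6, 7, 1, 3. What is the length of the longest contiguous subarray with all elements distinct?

[11] len 1
[11, 2] len 2
[11, 2, 3] len 3
[2, 3, 11] len 3
[2, 3, 11, 7] len 4
[11, 7, 3] len 3
[3] len 1
[3, 6] len 2
[3, 6, 7] len 3
[3, 6, 7, 1] len 4
[6, 7, 1, 3] len 4
Longest all-distinct length: 4.

4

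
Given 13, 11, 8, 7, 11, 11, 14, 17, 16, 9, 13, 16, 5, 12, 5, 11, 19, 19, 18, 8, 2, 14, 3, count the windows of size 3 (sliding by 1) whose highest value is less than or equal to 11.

3

(13, 11, 8) → max 13
(11, 8, 7) → max 11  ≤ 11 ✓
(8, 7, 11) → max 11  ≤ 11 ✓
(7, 11, 11) → max 11  ≤ 11 ✓
(11, 11, 14) → max 14
(11, 14, 17) → max 17
(14, 17, 16) → max 17
(17, 16, 9) → max 17
(16, 9, 13) → max 16
(9, 13, 16) → max 16
(13, 16, 5) → max 16
(16, 5, 12) → max 16
(5, 12, 5) → max 12
(12, 5, 11) → max 12
(5, 11, 19) → max 19
(11, 19, 19) → max 19
(19, 19, 18) → max 19
(19, 18, 8) → max 19
(18, 8, 2) → max 18
(8, 2, 14) → max 14
(2, 14, 3) → max 14
3 windows satisfy the condition.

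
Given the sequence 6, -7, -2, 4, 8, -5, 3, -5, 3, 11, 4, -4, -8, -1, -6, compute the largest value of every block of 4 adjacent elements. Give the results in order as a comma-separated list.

6 -7 -2 4 → max 6
-7 -2 4 8 → max 8
-2 4 8 -5 → max 8
4 8 -5 3 → max 8
8 -5 3 -5 → max 8
-5 3 -5 3 → max 3
3 -5 3 11 → max 11
-5 3 11 4 → max 11
3 11 4 -4 → max 11
11 4 -4 -8 → max 11
4 -4 -8 -1 → max 4
-4 -8 -1 -6 → max -1

6, 8, 8, 8, 8, 3, 11, 11, 11, 11, 4, -1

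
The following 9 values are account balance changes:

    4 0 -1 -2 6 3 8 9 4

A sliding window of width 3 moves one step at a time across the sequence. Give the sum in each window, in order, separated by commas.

Sliding a size-3 window across the 9 values:
[4, 0, -1] → sum 3
[0, -1, -2] → sum -3
[-1, -2, 6] → sum 3
[-2, 6, 3] → sum 7
[6, 3, 8] → sum 17
[3, 8, 9] → sum 20
[8, 9, 4] → sum 21

3, -3, 3, 7, 17, 20, 21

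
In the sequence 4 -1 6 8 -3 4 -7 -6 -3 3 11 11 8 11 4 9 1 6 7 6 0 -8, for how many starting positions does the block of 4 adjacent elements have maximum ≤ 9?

12

[4, -1, 6, 8] → max 8  ≤ 9 ✓
[-1, 6, 8, -3] → max 8  ≤ 9 ✓
[6, 8, -3, 4] → max 8  ≤ 9 ✓
[8, -3, 4, -7] → max 8  ≤ 9 ✓
[-3, 4, -7, -6] → max 4  ≤ 9 ✓
[4, -7, -6, -3] → max 4  ≤ 9 ✓
[-7, -6, -3, 3] → max 3  ≤ 9 ✓
[-6, -3, 3, 11] → max 11
[-3, 3, 11, 11] → max 11
[3, 11, 11, 8] → max 11
[11, 11, 8, 11] → max 11
[11, 8, 11, 4] → max 11
[8, 11, 4, 9] → max 11
[11, 4, 9, 1] → max 11
[4, 9, 1, 6] → max 9  ≤ 9 ✓
[9, 1, 6, 7] → max 9  ≤ 9 ✓
[1, 6, 7, 6] → max 7  ≤ 9 ✓
[6, 7, 6, 0] → max 7  ≤ 9 ✓
[7, 6, 0, -8] → max 7  ≤ 9 ✓
12 windows satisfy the condition.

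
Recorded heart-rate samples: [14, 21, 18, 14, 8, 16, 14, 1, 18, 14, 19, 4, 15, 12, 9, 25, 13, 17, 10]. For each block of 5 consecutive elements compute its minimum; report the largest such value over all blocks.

9

14 21 18 14 8 → min 8
21 18 14 8 16 → min 8
18 14 8 16 14 → min 8
14 8 16 14 1 → min 1
8 16 14 1 18 → min 1
16 14 1 18 14 → min 1
14 1 18 14 19 → min 1
1 18 14 19 4 → min 1
18 14 19 4 15 → min 4
14 19 4 15 12 → min 4
19 4 15 12 9 → min 4
4 15 12 9 25 → min 4
15 12 9 25 13 → min 9
12 9 25 13 17 → min 9
9 25 13 17 10 → min 9
Largest of these is 9.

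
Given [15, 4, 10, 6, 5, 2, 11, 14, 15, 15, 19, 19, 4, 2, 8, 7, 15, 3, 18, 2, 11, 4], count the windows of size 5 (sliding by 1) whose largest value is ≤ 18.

12

[15, 4, 10, 6, 5] → max 15  ≤ 18 ✓
[4, 10, 6, 5, 2] → max 10  ≤ 18 ✓
[10, 6, 5, 2, 11] → max 11  ≤ 18 ✓
[6, 5, 2, 11, 14] → max 14  ≤ 18 ✓
[5, 2, 11, 14, 15] → max 15  ≤ 18 ✓
[2, 11, 14, 15, 15] → max 15  ≤ 18 ✓
[11, 14, 15, 15, 19] → max 19
[14, 15, 15, 19, 19] → max 19
[15, 15, 19, 19, 4] → max 19
[15, 19, 19, 4, 2] → max 19
[19, 19, 4, 2, 8] → max 19
[19, 4, 2, 8, 7] → max 19
[4, 2, 8, 7, 15] → max 15  ≤ 18 ✓
[2, 8, 7, 15, 3] → max 15  ≤ 18 ✓
[8, 7, 15, 3, 18] → max 18  ≤ 18 ✓
[7, 15, 3, 18, 2] → max 18  ≤ 18 ✓
[15, 3, 18, 2, 11] → max 18  ≤ 18 ✓
[3, 18, 2, 11, 4] → max 18  ≤ 18 ✓
12 windows satisfy the condition.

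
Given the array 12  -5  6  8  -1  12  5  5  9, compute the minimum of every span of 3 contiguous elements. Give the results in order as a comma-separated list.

(12, -5, 6) → min -5
(-5, 6, 8) → min -5
(6, 8, -1) → min -1
(8, -1, 12) → min -1
(-1, 12, 5) → min -1
(12, 5, 5) → min 5
(5, 5, 9) → min 5

-5, -5, -1, -1, -1, 5, 5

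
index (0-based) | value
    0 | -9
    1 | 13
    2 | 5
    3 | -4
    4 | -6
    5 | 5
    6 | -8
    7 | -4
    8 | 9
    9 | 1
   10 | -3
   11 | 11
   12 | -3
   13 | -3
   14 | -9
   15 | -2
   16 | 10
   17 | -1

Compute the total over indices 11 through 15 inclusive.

Elements at indices 11..15: 11, -3, -3, -9, -2
sum(11, -3, -3, -9, -2) = -6

-6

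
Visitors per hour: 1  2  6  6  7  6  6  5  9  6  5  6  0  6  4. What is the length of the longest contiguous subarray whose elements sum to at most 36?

add 1: [1] sum 1, len 1
add 2: [1, 2] sum 3, len 2
add 6: [1, 2, 6] sum 9, len 3
add 6: [1, 2, 6, 6] sum 15, len 4
add 7: [1, 2, 6, 6, 7] sum 22, len 5
add 6: [1, 2, 6, 6, 7, 6] sum 28, len 6
add 6: [1, 2, 6, 6, 7, 6, 6] sum 34, len 7
add 5: [6, 6, 7, 6, 6, 5] sum 36, len 6
add 9: [7, 6, 6, 5, 9] sum 33, len 5
add 6: [6, 6, 5, 9, 6] sum 32, len 5
add 5: [6, 5, 9, 6, 5] sum 31, len 5
add 6: [5, 9, 6, 5, 6] sum 31, len 5
add 0: [5, 9, 6, 5, 6, 0] sum 31, len 6
add 6: [9, 6, 5, 6, 0, 6] sum 32, len 6
add 4: [9, 6, 5, 6, 0, 6, 4] sum 36, len 7
Longest length seen: 7.

7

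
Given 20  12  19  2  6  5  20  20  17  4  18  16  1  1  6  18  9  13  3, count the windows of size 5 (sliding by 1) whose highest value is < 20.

[20, 12, 19, 2, 6] → max 20
[12, 19, 2, 6, 5] → max 19  < 20 ✓
[19, 2, 6, 5, 20] → max 20
[2, 6, 5, 20, 20] → max 20
[6, 5, 20, 20, 17] → max 20
[5, 20, 20, 17, 4] → max 20
[20, 20, 17, 4, 18] → max 20
[20, 17, 4, 18, 16] → max 20
[17, 4, 18, 16, 1] → max 18  < 20 ✓
[4, 18, 16, 1, 1] → max 18  < 20 ✓
[18, 16, 1, 1, 6] → max 18  < 20 ✓
[16, 1, 1, 6, 18] → max 18  < 20 ✓
[1, 1, 6, 18, 9] → max 18  < 20 ✓
[1, 6, 18, 9, 13] → max 18  < 20 ✓
[6, 18, 9, 13, 3] → max 18  < 20 ✓
8 windows satisfy the condition.

8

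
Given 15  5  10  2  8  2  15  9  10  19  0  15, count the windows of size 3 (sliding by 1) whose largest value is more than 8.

(15, 5, 10) → max 15  > 8 ✓
(5, 10, 2) → max 10  > 8 ✓
(10, 2, 8) → max 10  > 8 ✓
(2, 8, 2) → max 8
(8, 2, 15) → max 15  > 8 ✓
(2, 15, 9) → max 15  > 8 ✓
(15, 9, 10) → max 15  > 8 ✓
(9, 10, 19) → max 19  > 8 ✓
(10, 19, 0) → max 19  > 8 ✓
(19, 0, 15) → max 19  > 8 ✓
9 windows satisfy the condition.

9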